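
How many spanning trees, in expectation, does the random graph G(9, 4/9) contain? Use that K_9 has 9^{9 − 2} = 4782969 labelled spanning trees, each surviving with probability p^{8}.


K_9 has 9^{9 − 2} = 4782969 labelled spanning trees.
For each such spanning tree H, let X_H = 1 if all 8 edges of H are present in G. Then P[X_H = 1] = p^{8} = (4/9)^{8} = 65536/43046721.
By linearity of expectation: E[X] = Σ_H E[X_H] = 4782969 · p^{8} = 4782969 · 65536/43046721 = 65536/9.
Numerically: E[X] ≈ 7281.8.

E[X] = 4782969 · (4/9)^{8} = 65536/9 ≈ 7281.8.


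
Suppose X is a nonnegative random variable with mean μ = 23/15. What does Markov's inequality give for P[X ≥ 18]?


μ = E[X] = 23/15, a = 18.
Markov: P[X ≥ 18] ≤ μ/a = (23/15)/18 = 23/270.
Numerically: ≈ 0.085185.
(Since a = 18 > μ = 1.533333, the bound 23/270 is < 1 and informative.)

P[X ≥ 18] ≤ 23/270 ≈ 0.085185.


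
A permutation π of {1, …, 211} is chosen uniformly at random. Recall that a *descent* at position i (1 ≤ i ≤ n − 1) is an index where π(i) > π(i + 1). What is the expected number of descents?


Write X = Σ X_I over i = 1, …, 210, with X_I the indicator of one descent.
There are 210 indicators.
For each fixed i, the pair (π(i), π(i+1)) is a uniformly random ordered pair of distinct values from {1, …, 211}; by symmetry P[π(i) > π(i+1)] = 1/2.
By linearity: E[X] = 210 · (1/2) = (211 − 1) · (1/2) = 105 ≈ 105.000.

E[X] = 105 = 105.000.


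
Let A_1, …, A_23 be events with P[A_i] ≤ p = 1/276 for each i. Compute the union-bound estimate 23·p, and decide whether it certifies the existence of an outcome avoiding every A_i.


Union bound: P[∪_{i=1}^{23} A_i] ≤ Σ_i P[A_i] ≤ 23·p = 23·(1/276) = 1/12.
Numerically: 1/12 ≈ 0.0833.
Is 1/12 < 1? YES.
Since P[∪ A_i] ≤ 1/12 < 1, the complement has P[∩ A_i^c] ≥ 1 − 1/12 = 11/12 > 0, so some outcome avoids every A_i.

23·p = 1/12 ≈ 0.0833; existence CERTIFIED by the union bound.


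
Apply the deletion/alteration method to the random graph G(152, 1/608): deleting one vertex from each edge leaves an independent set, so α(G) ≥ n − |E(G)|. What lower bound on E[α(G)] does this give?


E[|E(G)|] = C(152, 2)·p = 11476 · (1/608) = 151/8.
E[α(G)] ≥ n − E[|E(G)|] = 152 − 151/8 = 1065/8.
Numerically: ≈ 133.1250.
(This is only a lower bound; the true E[α(G)] may be larger.)

E[α(G)] ≥ 1065/8 ≈ 133.1250.


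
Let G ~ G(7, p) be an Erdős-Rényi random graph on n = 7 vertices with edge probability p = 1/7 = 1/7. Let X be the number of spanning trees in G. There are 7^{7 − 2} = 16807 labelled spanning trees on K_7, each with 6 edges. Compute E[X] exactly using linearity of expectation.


K_7 has 7^{7 − 2} = 16807 labelled spanning trees.
For each such spanning tree H, let X_H = 1 if all 6 edges of H are present in G. Then P[X_H = 1] = p^{6} = (1/7)^{6} = 1/117649.
By linearity of expectation: E[X] = Σ_H E[X_H] = 16807 · p^{6} = 16807 · 1/117649 = 1/7.
Numerically: E[X] ≈ 0.142857.

E[X] = 16807 · (1/7)^{6} = 1/7 ≈ 0.142857.


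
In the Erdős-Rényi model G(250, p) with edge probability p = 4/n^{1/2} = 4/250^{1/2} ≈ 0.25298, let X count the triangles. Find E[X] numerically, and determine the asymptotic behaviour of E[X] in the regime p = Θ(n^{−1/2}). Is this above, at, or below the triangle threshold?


Number of potential triangles: C(250, 3) = 2573000.
Each occurs with probability p³ ≈ (0.25298)³ ≈ 1.6190862e-02.
By linearity: E[X] = C(250, 3)·p³ ≈ 2573000 · 1.6190862e-02 ≈ 41659.08695.
Since α = 1/2 < 1, p = c/n^{1/2} ≫ 1/n is above the triangle threshold p ~ 1/n. Asymptotically E[X] ~ (c³/6)·n^{3(1−α)} = (4³/6)·n^{1.5} → ∞; triangles are abundant w.h.p.

E[X] ≈ 41659.08695; in regime p = Θ(1/n^{1/2}) E[X] diverges (above the triangle threshold p ~ 1/n).


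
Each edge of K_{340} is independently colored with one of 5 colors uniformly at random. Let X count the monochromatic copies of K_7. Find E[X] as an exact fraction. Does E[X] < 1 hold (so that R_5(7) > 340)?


E[X] = C(340, 7) · 5^{1 − 21} = 97932136940560 · 5^{−20} = 97932136940560/95367431640625.
As a reduced fraction: E[X] = 19586427388112/19073486328125 ≈ 1.0269.
Is E[X] < 1? NO.
Since E[X] ≥ 1, the first-moment bound is inconclusive at n = 340; it does NOT by itself certify R_5(7) > 340.

E[X] = 19586427388112/19073486328125 ≈ 1.0269; E[X] ≥ 1; first-moment method inconclusive here.


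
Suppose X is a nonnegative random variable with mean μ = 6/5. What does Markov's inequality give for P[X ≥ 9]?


μ = E[X] = 6/5, a = 9.
Markov: P[X ≥ 9] ≤ μ/a = (6/5)/9 = 2/15.
Numerically: ≈ 0.133.
(Since a = 9 > μ = 1.200, the bound 2/15 is < 1 and informative.)

P[X ≥ 9] ≤ 2/15 ≈ 0.133.


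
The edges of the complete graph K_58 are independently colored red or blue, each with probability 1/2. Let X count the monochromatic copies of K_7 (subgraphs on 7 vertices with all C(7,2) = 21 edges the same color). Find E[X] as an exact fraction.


Let X = Σ_S X_S over the C(58, 7) = 300674088 subsets S of size 7, where X_S = 1 if the K_7 on S is monochromatic.
For a fixed S, the K_7 on S has C(7, 2) = 21 edges. P[all 21 edges red] = (1/2)^21, and likewise for blue, so P[monochromatic] = 2·(1/2)^21 = 2^{1 − 21} = 1/1048576.
By linearity: E[X] = C(58, 7) · 2^{1 − 21} = 300674088 · 1/1048576 = 37584261/131072.
Numerically: E[X] ≈ 286.745.

E[X] = C(58,7)·2^(1−C(7,2)) = 37584261/131072 ≈ 286.745.


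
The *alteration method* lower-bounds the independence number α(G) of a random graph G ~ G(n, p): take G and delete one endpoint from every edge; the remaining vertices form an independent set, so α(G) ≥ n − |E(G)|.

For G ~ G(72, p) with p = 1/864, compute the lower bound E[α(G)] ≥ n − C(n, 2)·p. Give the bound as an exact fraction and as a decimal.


E[|E(G)|] = C(72, 2)·p = 2556 · (1/864) = 71/24.
E[α(G)] ≥ n − E[|E(G)|] = 72 − 71/24 = 1657/24.
Numerically: ≈ 69.042.
(This is only a lower bound; the true E[α(G)] may be larger.)

E[α(G)] ≥ 1657/24 ≈ 69.042.


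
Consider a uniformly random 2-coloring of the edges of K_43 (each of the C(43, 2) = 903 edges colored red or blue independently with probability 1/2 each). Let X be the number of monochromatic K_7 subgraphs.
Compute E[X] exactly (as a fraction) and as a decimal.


Let X = Σ_S X_S over the C(43, 7) = 32224114 subsets S of size 7, where X_S = 1 if the K_7 on S is monochromatic.
For a fixed S, the K_7 on S has C(7, 2) = 21 edges. P[all 21 edges red] = (1/2)^21, and likewise for blue, so P[monochromatic] = 2·(1/2)^21 = 2^{1 − 21} = 1/1048576.
By linearity: E[X] = C(43, 7) · 2^{1 − 21} = 32224114 · 1/1048576 = 16112057/524288.
Numerically: E[X] ≈ 30.731.

E[X] = C(43,7)·2^(1−C(7,2)) = 16112057/524288 ≈ 30.731.


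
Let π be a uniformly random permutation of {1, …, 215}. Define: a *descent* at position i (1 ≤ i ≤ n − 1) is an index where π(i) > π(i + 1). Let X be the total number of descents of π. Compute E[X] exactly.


Write X = Σ X_I over i = 1, …, 214, with X_I the indicator of one descent.
There are 214 indicators.
For each fixed i, the pair (π(i), π(i+1)) is a uniformly random ordered pair of distinct values from {1, …, 215}; by symmetry P[π(i) > π(i+1)] = 1/2.
By linearity: E[X] = 214 · (1/2) = (215 − 1) · (1/2) = 107 ≈ 107.00000.

E[X] = 107 = 107.00000.


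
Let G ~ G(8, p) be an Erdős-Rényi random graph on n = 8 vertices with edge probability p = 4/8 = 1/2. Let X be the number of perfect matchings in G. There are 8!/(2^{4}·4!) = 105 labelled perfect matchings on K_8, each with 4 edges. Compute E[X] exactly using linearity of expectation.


K_8 has 8!/(2^{4}·4!) = 105 labelled perfect matchings.
For each such perfect matching H, let X_H = 1 if all 4 edges of H are present in G. Then P[X_H = 1] = p^{4} = (1/2)^{4} = 1/16.
By linearity of expectation: E[X] = Σ_H E[X_H] = 105 · p^{4} = 105 · 1/16 = 105/16.
Numerically: E[X] ≈ 6.5625.

E[X] = 105 · (1/2)^{4} = 105/16 ≈ 6.5625.


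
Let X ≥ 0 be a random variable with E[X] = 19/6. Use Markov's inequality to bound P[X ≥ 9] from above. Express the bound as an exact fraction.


μ = E[X] = 19/6, a = 9.
Markov: P[X ≥ 9] ≤ μ/a = (19/6)/9 = 19/54.
Numerically: ≈ 0.3519.
(Since a = 9 > μ = 3.1667, the bound 19/54 is < 1 and informative.)

P[X ≥ 9] ≤ 19/54 ≈ 0.3519.


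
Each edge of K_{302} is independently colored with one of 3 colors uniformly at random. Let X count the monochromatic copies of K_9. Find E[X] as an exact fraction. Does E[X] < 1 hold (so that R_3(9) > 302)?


E[X] = C(302, 9) · 3^{1 − 36} = 51054804739588650 · 3^{−35} = 51054804739588650/50031545098999707.
As a reduced fraction: E[X] = 17018268246529550/16677181699666569 ≈ 1.0204523.
Is E[X] < 1? NO.
Since E[X] ≥ 1, the first-moment bound is inconclusive at n = 302; it does NOT by itself certify R_3(9) > 302.

E[X] = 17018268246529550/16677181699666569 ≈ 1.0204523; E[X] ≥ 1; first-moment method inconclusive here.


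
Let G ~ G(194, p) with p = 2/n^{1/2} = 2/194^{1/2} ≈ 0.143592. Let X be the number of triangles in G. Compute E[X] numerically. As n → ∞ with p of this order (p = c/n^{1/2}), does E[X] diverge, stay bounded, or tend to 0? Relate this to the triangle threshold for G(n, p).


Number of potential triangles: C(194, 3) = 1198144.
Each occurs with probability p³ ≈ (0.143592)³ ≈ 2.96065220e-03.
By linearity: E[X] = C(194, 3)·p³ ≈ 1198144 · 2.96065220e-03 ≈ 3547.287670.
Since α = 1/2 < 1, p = c/n^{1/2} ≫ 1/n is above the triangle threshold p ~ 1/n. Asymptotically E[X] ~ (c³/6)·n^{3(1−α)} = (2³/6)·n^{1.5} → ∞; triangles are abundant w.h.p.

E[X] ≈ 3547.287670; in regime p = Θ(1/n^{1/2}) E[X] diverges (above the triangle threshold p ~ 1/n).


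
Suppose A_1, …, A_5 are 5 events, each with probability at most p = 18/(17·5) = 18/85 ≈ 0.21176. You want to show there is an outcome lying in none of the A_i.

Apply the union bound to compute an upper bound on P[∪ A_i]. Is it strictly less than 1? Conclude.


Union bound: P[∪_{i=1}^{5} A_i] ≤ Σ_i P[A_i] ≤ 5·p = 5·(18/85) = 18/17.
Numerically: 18/17 ≈ 1.05882.
Is 18/17 < 1? NO.
Since the bound 18/17 is ≥ 1, the union bound is uninformative here; it does NOT by itself certify existence.

5·p = 18/17 ≈ 1.05882; existence NOT certified by the union bound.


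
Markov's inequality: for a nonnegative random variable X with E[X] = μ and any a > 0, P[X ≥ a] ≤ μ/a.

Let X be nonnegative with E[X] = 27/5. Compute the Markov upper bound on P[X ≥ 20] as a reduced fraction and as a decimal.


μ = E[X] = 27/5, a = 20.
Markov: P[X ≥ 20] ≤ μ/a = (27/5)/20 = 27/100.
Numerically: ≈ 0.270000.
(Since a = 20 > μ = 5.400000, the bound 27/100 is < 1 and informative.)

P[X ≥ 20] ≤ 27/100 ≈ 0.270000.


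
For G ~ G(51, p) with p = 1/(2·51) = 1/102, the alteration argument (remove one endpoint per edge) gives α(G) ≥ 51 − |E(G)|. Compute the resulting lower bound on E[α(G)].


E[|E(G)|] = C(51, 2)·p = 1275 · (1/102) = 25/2.
E[α(G)] ≥ n − E[|E(G)|] = 51 − 25/2 = 77/2.
Numerically: ≈ 38.500000.
(This is only a lower bound; the true E[α(G)] may be larger.)

E[α(G)] ≥ 77/2 ≈ 38.500000.


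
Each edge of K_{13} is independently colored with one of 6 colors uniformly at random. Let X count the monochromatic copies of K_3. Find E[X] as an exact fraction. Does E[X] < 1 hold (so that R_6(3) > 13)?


E[X] = C(13, 3) · 6^{1 − 3} = 286 · 6^{−2} = 286/36.
As a reduced fraction: E[X] = 143/18 ≈ 7.9444.
Is E[X] < 1? NO.
Since E[X] ≥ 1, the first-moment bound is inconclusive at n = 13; it does NOT by itself certify R_6(3) > 13.

E[X] = 143/18 ≈ 7.9444; E[X] ≥ 1; first-moment method inconclusive here.


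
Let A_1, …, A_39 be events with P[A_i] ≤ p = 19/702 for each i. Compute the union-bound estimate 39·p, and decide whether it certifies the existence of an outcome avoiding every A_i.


Union bound: P[∪_{i=1}^{39} A_i] ≤ Σ_i P[A_i] ≤ 39·p = 39·(19/702) = 19/18.
Numerically: 19/18 ≈ 1.05556.
Is 19/18 < 1? NO.
Since the bound 19/18 is ≥ 1, the union bound is uninformative here; it does NOT by itself certify existence.

39·p = 19/18 ≈ 1.05556; existence NOT certified by the union bound.


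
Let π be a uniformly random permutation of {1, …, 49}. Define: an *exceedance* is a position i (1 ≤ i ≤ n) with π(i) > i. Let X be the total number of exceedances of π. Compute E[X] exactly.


Write X = Σ_{i=1}^{49} X_i, where X_i = 1_{π(i) > i}.
For each fixed i, π(i) is uniform over {1, …, 49} (marginal of a uniform permutation), so P[π(i) > i] = (n − i)/n. Summing: Σ_{i=1}^{49} (n − i)/n = (0 + 1 + … + 48)/49 = 49(49 − 1)/(2·49) = (49 − 1)/2.
Hence E[X] = Σ_{i=1}^{49} (49 − i)/49 = 24 ≈ 24.0000.

E[X] = 24 = 24.0000.


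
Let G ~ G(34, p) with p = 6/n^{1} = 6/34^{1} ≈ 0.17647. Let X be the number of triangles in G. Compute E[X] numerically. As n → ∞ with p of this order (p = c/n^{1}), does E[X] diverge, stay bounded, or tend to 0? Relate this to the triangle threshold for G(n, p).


Number of potential triangles: C(34, 3) = 5984.
Each occurs with probability p³ ≈ (0.17647)³ ≈ 5.4956239e-03.
By linearity: E[X] = C(34, 3)·p³ ≈ 5984 · 5.4956239e-03 ≈ 32.88581.
Here α = 1, so p = 6/n is exactly at the triangle threshold p ~ 1/n. Asymptotically E[X] → c³/6 = 6³/6 = 36 ≈ 36.00000, a bounded constant. In this regime the triangle count is asymptotically Poisson(c³/6).

E[X] ≈ 32.88581; in regime p = Θ(1/n^{1}) E[X] stays bounded (at the triangle threshold p ~ 1/n).


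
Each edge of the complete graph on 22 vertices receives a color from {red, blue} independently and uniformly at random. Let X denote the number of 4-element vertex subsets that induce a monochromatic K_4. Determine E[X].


Let X = Σ_S X_S over the C(22, 4) = 7315 subsets S of size 4, where X_S = 1 if the K_4 on S is monochromatic.
For a fixed S, the K_4 on S has C(4, 2) = 6 edges. P[all 6 edges red] = (1/2)^6, and likewise for blue, so P[monochromatic] = 2·(1/2)^6 = 2^{1 − 6} = 1/32.
By linearity: E[X] = C(22, 4) · 2^{1 − 6} = 7315 · 1/32 = 7315/32.
Numerically: E[X] ≈ 228.59375.

E[X] = C(22,4)·2^(1−C(4,2)) = 7315/32 ≈ 228.59375.


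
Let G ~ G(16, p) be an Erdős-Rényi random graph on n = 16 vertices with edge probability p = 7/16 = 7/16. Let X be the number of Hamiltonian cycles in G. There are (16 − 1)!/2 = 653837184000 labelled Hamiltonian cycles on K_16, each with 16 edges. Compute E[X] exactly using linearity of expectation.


K_16 has (16 − 1)!/2 = 653837184000 labelled Hamiltonian cycles.
For each such Hamiltonian cycle H, let X_H = 1 if all 16 edges of H are present in G. Then P[X_H = 1] = p^{16} = (7/16)^{16} = 33232930569601/18446744073709551616.
Summing the indicators: E[X] = Σ_H E[X_H] = 653837184000 · p^{16} = 653837184000 · 33232930569601/18446744073709551616 = 21219654042671322112875/18014398509481984.
Numerically: E[X] ≈ 1.18e+06.

E[X] = 653837184000 · (7/16)^{16} = 21219654042671322112875/18014398509481984 ≈ 1.18e+06.


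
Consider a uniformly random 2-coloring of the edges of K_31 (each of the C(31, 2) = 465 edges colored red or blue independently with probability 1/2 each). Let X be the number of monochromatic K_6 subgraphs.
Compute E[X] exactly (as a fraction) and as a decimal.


Let X = Σ_S X_S over the C(31, 6) = 736281 subsets S of size 6, where X_S = 1 if the K_6 on S is monochromatic.
For a fixed S, the K_6 on S has C(6, 2) = 15 edges. P[all 15 edges red] = (1/2)^15, and likewise for blue, so P[monochromatic] = 2·(1/2)^15 = 2^{1 − 15} = 1/16384.
Summing: E[X] = C(31, 6) · 2^{1 − 15} = 736281 · 1/16384 = 736281/16384.
Numerically: E[X] ≈ 44.9390.

E[X] = C(31,6)·2^(1−C(6,2)) = 736281/16384 ≈ 44.9390.


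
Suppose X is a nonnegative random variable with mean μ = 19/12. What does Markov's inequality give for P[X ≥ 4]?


μ = E[X] = 19/12, a = 4.
Markov: P[X ≥ 4] ≤ μ/a = (19/12)/4 = 19/48.
Numerically: ≈ 0.395833.
(Since a = 4 > μ = 1.583333, the bound 19/48 is < 1 and informative.)

P[X ≥ 4] ≤ 19/48 ≈ 0.395833.


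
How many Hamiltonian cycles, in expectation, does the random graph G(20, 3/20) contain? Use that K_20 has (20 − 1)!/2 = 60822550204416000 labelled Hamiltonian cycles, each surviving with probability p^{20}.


K_20 has (20 − 1)!/2 = 60822550204416000 labelled Hamiltonian cycles.
For each such Hamiltonian cycle H, let X_H = 1 if all 20 edges of H are present in G. Then P[X_H = 1] = p^{20} = (3/20)^{20} = 3486784401/104857600000000000000000000.
By linearity of expectation: E[X] = Σ_H E[X_H] = 60822550204416000 · p^{20} = 60822550204416000 · 3486784401/104857600000000000000000000 = 51776152168407487821/25600000000000000000.
Numerically: E[X] ≈ 2.02.

E[X] = 60822550204416000 · (3/20)^{20} = 51776152168407487821/25600000000000000000 ≈ 2.02.


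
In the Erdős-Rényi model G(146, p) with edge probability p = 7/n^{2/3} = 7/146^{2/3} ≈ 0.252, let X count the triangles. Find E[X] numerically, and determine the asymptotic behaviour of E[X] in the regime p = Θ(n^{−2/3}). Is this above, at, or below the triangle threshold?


Number of potential triangles: C(146, 3) = 508080.
Each occurs with probability p³ ≈ (0.252)³ ≈ 1.60912e-02.
By linearity: E[X] = C(146, 3)·p³ ≈ 508080 · 1.60912e-02 ≈ 8175.616.
Since α = 2/3 < 1, p = c/n^{2/3} ≫ 1/n is above the triangle threshold p ~ 1/n. Asymptotically E[X] ~ (c³/6)·n^{3(1−α)} = (7³/6)·n^{1} → ∞; triangles are abundant w.h.p.

E[X] ≈ 8175.616; in regime p = Θ(1/n^{2/3}) E[X] diverges (above the triangle threshold p ~ 1/n).


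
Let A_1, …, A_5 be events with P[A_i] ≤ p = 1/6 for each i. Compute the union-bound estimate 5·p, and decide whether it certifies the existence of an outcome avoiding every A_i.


Union bound: P[∪_{i=1}^{5} A_i] ≤ Σ_i P[A_i] ≤ 5·p = 5·(1/6) = 5/6.
Numerically: 5/6 ≈ 0.8333333.
Is 5/6 < 1? YES.
Since P[∪ A_i] ≤ 5/6 < 1, the complement has P[∩ A_i^c] ≥ 1 − 5/6 = 1/6 > 0, so some outcome avoids every A_i.

5·p = 5/6 ≈ 0.8333333; existence CERTIFIED by the union bound.


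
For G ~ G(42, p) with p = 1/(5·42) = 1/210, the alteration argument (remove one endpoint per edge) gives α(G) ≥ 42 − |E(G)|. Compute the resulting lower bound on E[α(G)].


E[|E(G)|] = C(42, 2)·p = 861 · (1/210) = 41/10.
E[α(G)] ≥ n − E[|E(G)|] = 42 − 41/10 = 379/10.
Numerically: ≈ 37.90000.
(This is only a lower bound; the true E[α(G)] may be larger.)

E[α(G)] ≥ 379/10 ≈ 37.90000.


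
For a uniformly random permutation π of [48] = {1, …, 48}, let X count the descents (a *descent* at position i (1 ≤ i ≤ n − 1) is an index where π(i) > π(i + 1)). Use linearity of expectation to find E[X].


Write X = Σ X_I over i = 1, …, 47, with X_I the indicator of one descent.
There are 47 indicators.
For each fixed i, the pair (π(i), π(i+1)) is a uniformly random ordered pair of distinct values from {1, …, 48}; by symmetry P[π(i) > π(i+1)] = 1/2.
By linearity: E[X] = 47 · (1/2) = (48 − 1) · (1/2) = 47/2 ≈ 23.500.

E[X] = 47/2 = 23.500.


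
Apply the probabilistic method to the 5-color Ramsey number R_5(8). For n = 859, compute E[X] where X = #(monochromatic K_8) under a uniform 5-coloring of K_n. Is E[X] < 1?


E[X] = C(859, 8) · 5^{1 − 28} = 7115855595170747139 · 5^{−27} = 7115855595170747139/7450580596923828125.
As a reduced fraction: E[X] = 7115855595170747139/7450580596923828125 ≈ 0.955074.
Is E[X] < 1? YES.
Since E[X] < 1, there exists a 5-coloring of K_{859} with no monochromatic K_8; hence R_5(8) > 859.

E[X] = 7115855595170747139/7450580596923828125 ≈ 0.955074; E[X] < 1, so R_5(8) > 859.


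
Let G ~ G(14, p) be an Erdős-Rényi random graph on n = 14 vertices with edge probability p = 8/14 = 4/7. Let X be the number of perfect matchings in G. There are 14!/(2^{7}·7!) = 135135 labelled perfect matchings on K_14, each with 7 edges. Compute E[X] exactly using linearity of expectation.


K_14 has 14!/(2^{7}·7!) = 135135 labelled perfect matchings.
For each such perfect matching H, let X_H = 1 if all 7 edges of H are present in G. Then P[X_H = 1] = p^{7} = (4/7)^{7} = 16384/823543.
By linearity of expectation: E[X] = Σ_H E[X_H] = 135135 · p^{7} = 135135 · 16384/823543 = 316293120/117649.
Numerically: E[X] ≈ 2688.

E[X] = 135135 · (4/7)^{7} = 316293120/117649 ≈ 2688.


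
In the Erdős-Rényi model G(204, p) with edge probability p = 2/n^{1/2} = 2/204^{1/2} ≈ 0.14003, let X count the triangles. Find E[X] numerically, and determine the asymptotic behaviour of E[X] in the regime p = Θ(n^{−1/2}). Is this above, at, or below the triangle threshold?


Number of potential triangles: C(204, 3) = 1394204.
Each occurs with probability p³ ≈ (0.14003)³ ≈ 2.7456472e-03.
By linearity: E[X] = C(204, 3)·p³ ≈ 1394204 · 2.7456472e-03 ≈ 3827.99234.
Since α = 1/2 < 1, p = c/n^{1/2} ≫ 1/n is above the triangle threshold p ~ 1/n. Asymptotically E[X] ~ (c³/6)·n^{3(1−α)} = (2³/6)·n^{1.5} → ∞; triangles are abundant w.h.p.

E[X] ≈ 3827.99234; in regime p = Θ(1/n^{1/2}) E[X] diverges (above the triangle threshold p ~ 1/n).


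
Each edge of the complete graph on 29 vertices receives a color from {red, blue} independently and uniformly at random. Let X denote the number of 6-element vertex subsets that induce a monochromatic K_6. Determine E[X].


Let X = Σ_S X_S over the C(29, 6) = 475020 subsets S of size 6, where X_S = 1 if the K_6 on S is monochromatic.
For a fixed S, the K_6 on S has C(6, 2) = 15 edges. P[all 15 edges red] = (1/2)^15, and likewise for blue, so P[monochromatic] = 2·(1/2)^15 = 2^{1 − 15} = 1/16384.
By linearity of expectation: E[X] = C(29, 6) · 2^{1 − 15} = 475020 · 1/16384 = 118755/4096.
Numerically: E[X] ≈ 28.9929.

E[X] = C(29,6)·2^(1−C(6,2)) = 118755/4096 ≈ 28.9929.


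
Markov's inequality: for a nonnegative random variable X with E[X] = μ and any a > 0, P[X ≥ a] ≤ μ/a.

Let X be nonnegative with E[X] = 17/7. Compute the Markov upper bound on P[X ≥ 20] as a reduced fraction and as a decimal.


μ = E[X] = 17/7, a = 20.
Markov: P[X ≥ 20] ≤ μ/a = (17/7)/20 = 17/140.
Numerically: ≈ 0.121429.
(Since a = 20 > μ = 2.428571, the bound 17/140 is < 1 and informative.)

P[X ≥ 20] ≤ 17/140 ≈ 0.121429.


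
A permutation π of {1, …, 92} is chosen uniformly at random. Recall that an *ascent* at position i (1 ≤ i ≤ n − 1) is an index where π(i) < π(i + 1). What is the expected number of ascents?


Write X = Σ X_I over i = 1, …, 91, with X_I the indicator of one ascent.
There are 91 indicators.
For each fixed i, the pair (π(i), π(i+1)) is a uniformly random ordered pair of distinct values from {1, …, 92}; by symmetry P[π(i) < π(i+1)] = 1/2.
By linearity: E[X] = 91 · (1/2) = (92 − 1) · (1/2) = 91/2 ≈ 45.5000.

E[X] = 91/2 = 45.5000.


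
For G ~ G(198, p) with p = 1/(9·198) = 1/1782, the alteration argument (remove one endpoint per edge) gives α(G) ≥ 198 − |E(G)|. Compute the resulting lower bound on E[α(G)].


E[|E(G)|] = C(198, 2)·p = 19503 · (1/1782) = 197/18.
E[α(G)] ≥ n − E[|E(G)|] = 198 − 197/18 = 3367/18.
Numerically: ≈ 187.05556.
(This is only a lower bound; the true E[α(G)] may be larger.)

E[α(G)] ≥ 3367/18 ≈ 187.05556.


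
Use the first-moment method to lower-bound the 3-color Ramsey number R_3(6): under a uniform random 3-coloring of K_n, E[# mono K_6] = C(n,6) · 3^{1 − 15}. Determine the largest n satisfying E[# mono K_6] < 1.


We need C(n, 6) · 3^{1 − 15} < 1, i.e. C(n, 6) < 3^{15 − 1} = 4782969.
Check values of n near the boundary:
  n = 38: C(38, 6) = 2760681; 2760681 < 4782969? YES
  n = 39: C(39, 6) = 3262623; 3262623 < 4782969? YES
  n = 40: C(40, 6) = 3838380; 3838380 < 4782969? YES
  n = 41: C(41, 6) = 4496388; 4496388 < 4782969? YES
  n = 42: C(42, 6) = 5245786; 5245786 < 4782969? NO
  n = 43: C(43, 6) = 6096454; 6096454 < 4782969? NO
The largest n with C(n, 6) < 4782969 is n = 41 (where E[X] = 1498796/1594323 ≈ 0.94008). Hence R_3(6) > 41, i.e. R_3(6) ≥ 42.

Largest n = 41; hence R_3(6) > 41.


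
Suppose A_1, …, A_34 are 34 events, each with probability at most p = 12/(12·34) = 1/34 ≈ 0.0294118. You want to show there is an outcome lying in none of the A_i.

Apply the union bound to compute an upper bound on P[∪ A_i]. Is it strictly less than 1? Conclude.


Union bound: P[∪_{i=1}^{34} A_i] ≤ Σ_i P[A_i] ≤ 34·p = 34·(1/34) = 1.
Numerically: 1 ≈ 1.0000000.
Is 1 < 1? NO.
Since the bound 1 is ≥ 1, the union bound is uninformative here; it does NOT by itself certify existence.

34·p = 1 ≈ 1.0000000; existence NOT certified by the union bound.


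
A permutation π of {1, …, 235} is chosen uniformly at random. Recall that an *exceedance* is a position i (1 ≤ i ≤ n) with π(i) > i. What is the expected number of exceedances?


Write X = Σ_{i=1}^{235} X_i, where X_i = 1_{π(i) > i}.
For each fixed i, π(i) is uniform over {1, …, 235} (marginal of a uniform permutation), so P[π(i) > i] = (n − i)/n. Summing: Σ_{i=1}^{235} (n − i)/n = (0 + 1 + … + 234)/235 = 235(235 − 1)/(2·235) = (235 − 1)/2.
Hence E[X] = Σ_{i=1}^{235} (235 − i)/235 = 117 ≈ 117.0000.

E[X] = 117 = 117.0000.


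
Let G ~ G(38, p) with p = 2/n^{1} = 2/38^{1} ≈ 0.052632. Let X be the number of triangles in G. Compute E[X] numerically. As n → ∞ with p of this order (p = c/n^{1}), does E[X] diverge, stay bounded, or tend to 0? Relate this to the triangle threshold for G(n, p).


Number of potential triangles: C(38, 3) = 8436.
Each occurs with probability p³ ≈ (0.052632)³ ≈ 1.4579385e-04.
By linearity: E[X] = C(38, 3)·p³ ≈ 8436 · 1.4579385e-04 ≈ 1.22992.
Here α = 1, so p = 2/n is exactly at the triangle threshold p ~ 1/n. Asymptotically E[X] → c³/6 = 2³/6 = 4/3 ≈ 1.33333, a bounded constant. In this regime the triangle count is asymptotically Poisson(c³/6).

E[X] ≈ 1.22992; in regime p = Θ(1/n^{1}) E[X] stays bounded (at the triangle threshold p ~ 1/n).


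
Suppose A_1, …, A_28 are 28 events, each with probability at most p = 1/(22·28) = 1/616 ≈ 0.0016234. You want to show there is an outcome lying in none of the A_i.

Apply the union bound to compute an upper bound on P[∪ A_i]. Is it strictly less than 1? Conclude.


Union bound: P[∪_{i=1}^{28} A_i] ≤ Σ_i P[A_i] ≤ 28·p = 28·(1/616) = 1/22.
Numerically: 1/22 ≈ 0.0454545.
Is 1/22 < 1? YES.
Since P[∪ A_i] ≤ 1/22 < 1, the complement has P[∩ A_i^c] ≥ 1 − 1/22 = 21/22 > 0, so some outcome avoids every A_i.

28·p = 1/22 ≈ 0.0454545; existence CERTIFIED by the union bound.


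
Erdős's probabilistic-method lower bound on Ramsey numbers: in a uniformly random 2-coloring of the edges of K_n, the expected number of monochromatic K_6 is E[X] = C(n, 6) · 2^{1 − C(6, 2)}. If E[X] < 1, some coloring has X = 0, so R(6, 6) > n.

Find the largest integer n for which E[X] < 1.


We need C(n, 6) · 2^{1 − 15} < 1, i.e. C(n, 6) < 2^{15 − 1} = 16384.
Check values of n near the boundary:
  n = 11: C(11, 6) = 462; 462 < 16384? YES
  n = 12: C(12, 6) = 924; 924 < 16384? YES
  n = 13: C(13, 6) = 1716; 1716 < 16384? YES
  n = 14: C(14, 6) = 3003; 3003 < 16384? YES
  n = 15: C(15, 6) = 5005; 5005 < 16384? YES
  n = 16: C(16, 6) = 8008; 8008 < 16384? YES
  n = 17: C(17, 6) = 12376; 12376 < 16384? YES
  n = 18: C(18, 6) = 18564; 18564 < 16384? NO
The largest n with C(n, 6) < 16384 is n = 17 (where E[X] = 1547/2048 ≈ 0.7554). Hence R(6, 6) > 17, i.e. R(6, 6) ≥ 18.

Largest n = 17; hence R(6, 6) > 17.


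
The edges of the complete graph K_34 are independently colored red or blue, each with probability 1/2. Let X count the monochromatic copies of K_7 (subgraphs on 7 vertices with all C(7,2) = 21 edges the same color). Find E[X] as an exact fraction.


Let X = Σ_S X_S over the C(34, 7) = 5379616 subsets S of size 7, where X_S = 1 if the K_7 on S is monochromatic.
For a fixed S, the K_7 on S has C(7, 2) = 21 edges. P[all 21 edges red] = (1/2)^21, and likewise for blue, so P[monochromatic] = 2·(1/2)^21 = 2^{1 − 21} = 1/1048576.
By linearity of expectation: E[X] = C(34, 7) · 2^{1 − 21} = 5379616 · 1/1048576 = 168113/32768.
Numerically: E[X] ≈ 5.1304.

E[X] = C(34,7)·2^(1−C(7,2)) = 168113/32768 ≈ 5.1304.


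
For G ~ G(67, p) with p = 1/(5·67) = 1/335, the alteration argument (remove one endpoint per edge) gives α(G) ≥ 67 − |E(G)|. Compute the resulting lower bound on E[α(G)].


E[|E(G)|] = C(67, 2)·p = 2211 · (1/335) = 33/5.
E[α(G)] ≥ n − E[|E(G)|] = 67 − 33/5 = 302/5.
Numerically: ≈ 60.400000.
(This is only a lower bound; the true E[α(G)] may be larger.)

E[α(G)] ≥ 302/5 ≈ 60.400000.


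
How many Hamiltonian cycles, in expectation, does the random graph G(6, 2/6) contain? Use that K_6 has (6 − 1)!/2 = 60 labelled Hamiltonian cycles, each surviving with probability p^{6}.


K_6 has (6 − 1)!/2 = 60 labelled Hamiltonian cycles.
For each such Hamiltonian cycle H, let X_H = 1 if all 6 edges of H are present in G. Then P[X_H = 1] = p^{6} = (1/3)^{6} = 1/729.
Summing the indicators: E[X] = Σ_H E[X_H] = 60 · p^{6} = 60 · 1/729 = 20/243.
Numerically: E[X] ≈ 0.082305.

E[X] = 60 · (1/3)^{6} = 20/243 ≈ 0.082305.


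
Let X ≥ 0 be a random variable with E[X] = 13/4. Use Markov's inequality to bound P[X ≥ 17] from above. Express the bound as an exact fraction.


μ = E[X] = 13/4, a = 17.
Markov: P[X ≥ 17] ≤ μ/a = (13/4)/17 = 13/68.
Numerically: ≈ 0.191.
(Since a = 17 > μ = 3.250, the bound 13/68 is < 1 and informative.)

P[X ≥ 17] ≤ 13/68 ≈ 0.191.


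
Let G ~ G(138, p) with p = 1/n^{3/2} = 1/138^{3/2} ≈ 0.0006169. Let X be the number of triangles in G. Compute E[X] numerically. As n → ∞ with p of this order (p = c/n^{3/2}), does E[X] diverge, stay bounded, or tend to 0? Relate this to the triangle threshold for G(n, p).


Number of potential triangles: C(138, 3) = 428536.
Each occurs with probability p³ ≈ (0.0006169)³ ≈ 2.347168e-10.
By linearity: E[X] = C(138, 3)·p³ ≈ 428536 · 2.347168e-10 ≈ 0.0001.
Since α = 3/2 > 1, p = c/n^{3/2} = o(1/n) is below the triangle threshold p ~ 1/n. Asymptotically E[X] ~ (c³/6)·n^{3(1−α)} = (1³/6)·n^{-1.5} → 0, so by Markov's inequality G has no triangles w.h.p.

E[X] ≈ 0.0001; in regime p = Θ(1/n^{3/2}) E[X] tends to 0 (below the triangle threshold p ~ 1/n).


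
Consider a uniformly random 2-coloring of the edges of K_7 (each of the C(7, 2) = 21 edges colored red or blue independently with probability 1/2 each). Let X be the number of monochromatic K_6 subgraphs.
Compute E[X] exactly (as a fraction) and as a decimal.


Let X = Σ_S X_S over the C(7, 6) = 7 subsets S of size 6, where X_S = 1 if the K_6 on S is monochromatic.
For a fixed S, the K_6 on S has C(6, 2) = 15 edges. P[all 15 edges red] = (1/2)^15, and likewise for blue, so P[monochromatic] = 2·(1/2)^15 = 2^{1 − 15} = 1/16384.
Summing: E[X] = C(7, 6) · 2^{1 − 15} = 7 · 1/16384 = 7/16384.
Numerically: E[X] ≈ 0.000427.

E[X] = C(7,6)·2^(1−C(6,2)) = 7/16384 ≈ 0.000427.


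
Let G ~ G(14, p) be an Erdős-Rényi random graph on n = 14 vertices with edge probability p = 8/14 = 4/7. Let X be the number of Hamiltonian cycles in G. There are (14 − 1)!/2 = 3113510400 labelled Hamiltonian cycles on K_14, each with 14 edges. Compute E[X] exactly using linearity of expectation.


K_14 has (14 − 1)!/2 = 3113510400 labelled Hamiltonian cycles.
For each such Hamiltonian cycle H, let X_H = 1 if all 14 edges of H are present in G. Then P[X_H = 1] = p^{14} = (4/7)^{14} = 268435456/678223072849.
By linearity of expectation: E[X] = Σ_H E[X_H] = 3113510400 · p^{14} = 3113510400 · 268435456/678223072849 = 119396654854963200/96889010407.
Numerically: E[X] ≈ 1.2323e+06.

E[X] = 3113510400 · (4/7)^{14} = 119396654854963200/96889010407 ≈ 1.2323e+06.


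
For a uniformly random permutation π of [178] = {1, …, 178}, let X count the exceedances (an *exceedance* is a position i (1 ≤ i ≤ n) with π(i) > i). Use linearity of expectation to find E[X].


Write X = Σ_{i=1}^{178} X_i, where X_i = 1_{π(i) > i}.
For each fixed i, π(i) is uniform over {1, …, 178} (marginal of a uniform permutation), so P[π(i) > i] = (n − i)/n. Summing: Σ_{i=1}^{178} (n − i)/n = (0 + 1 + … + 177)/178 = 178(178 − 1)/(2·178) = (178 − 1)/2.
Hence E[X] = Σ_{i=1}^{178} (178 − i)/178 = 177/2 ≈ 88.50000.

E[X] = 177/2 = 88.50000.


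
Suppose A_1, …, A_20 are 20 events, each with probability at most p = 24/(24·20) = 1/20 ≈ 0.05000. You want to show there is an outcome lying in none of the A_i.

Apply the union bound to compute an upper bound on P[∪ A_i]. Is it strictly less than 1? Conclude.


Union bound: P[∪_{i=1}^{20} A_i] ≤ Σ_i P[A_i] ≤ 20·p = 20·(1/20) = 1.
Numerically: 1 ≈ 1.00000.
Is 1 < 1? NO.
Since the bound 1 is ≥ 1, the union bound is uninformative here; it does NOT by itself certify existence.

20·p = 1 ≈ 1.00000; existence NOT certified by the union bound.


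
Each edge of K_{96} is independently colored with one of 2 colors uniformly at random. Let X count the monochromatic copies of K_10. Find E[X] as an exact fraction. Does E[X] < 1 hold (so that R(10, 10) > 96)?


E[X] = C(96, 10) · 2^{1 − 45} = 11279926456656 · 2^{−44} = 11279926456656/17592186044416.
As a reduced fraction: E[X] = 704995403541/1099511627776 ≈ 0.64119.
Is E[X] < 1? YES.
Since E[X] < 1, there exists a 2-coloring of K_{96} with no monochromatic K_10; hence R(10, 10) > 96.

E[X] = 704995403541/1099511627776 ≈ 0.64119; E[X] < 1, so R(10, 10) > 96.


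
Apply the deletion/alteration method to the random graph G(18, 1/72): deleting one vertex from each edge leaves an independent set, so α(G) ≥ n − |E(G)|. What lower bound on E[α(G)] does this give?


E[|E(G)|] = C(18, 2)·p = 153 · (1/72) = 17/8.
E[α(G)] ≥ n − E[|E(G)|] = 18 − 17/8 = 127/8.
Numerically: ≈ 15.875.
(This is only a lower bound; the true E[α(G)] may be larger.)

E[α(G)] ≥ 127/8 ≈ 15.875.


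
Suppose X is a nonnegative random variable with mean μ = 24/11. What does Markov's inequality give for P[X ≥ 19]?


μ = E[X] = 24/11, a = 19.
Markov: P[X ≥ 19] ≤ μ/a = (24/11)/19 = 24/209.
Numerically: ≈ 0.11483.
(Since a = 19 > μ = 2.18182, the bound 24/209 is < 1 and informative.)

P[X ≥ 19] ≤ 24/209 ≈ 0.11483.


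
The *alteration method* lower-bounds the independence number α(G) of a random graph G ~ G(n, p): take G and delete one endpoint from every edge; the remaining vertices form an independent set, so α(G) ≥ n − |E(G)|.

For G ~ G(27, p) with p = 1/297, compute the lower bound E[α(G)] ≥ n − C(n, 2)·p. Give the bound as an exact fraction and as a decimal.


E[|E(G)|] = C(27, 2)·p = 351 · (1/297) = 13/11.
E[α(G)] ≥ n − E[|E(G)|] = 27 − 13/11 = 284/11.
Numerically: ≈ 25.81818.
(This is only a lower bound; the true E[α(G)] may be larger.)

E[α(G)] ≥ 284/11 ≈ 25.81818.


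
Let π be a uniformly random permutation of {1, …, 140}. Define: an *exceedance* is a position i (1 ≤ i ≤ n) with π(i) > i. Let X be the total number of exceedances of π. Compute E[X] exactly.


Write X = Σ_{i=1}^{140} X_i, where X_i = 1_{π(i) > i}.
For each fixed i, π(i) is uniform over {1, …, 140} (marginal of a uniform permutation), so P[π(i) > i] = (n − i)/n. Summing: Σ_{i=1}^{140} (n − i)/n = (0 + 1 + … + 139)/140 = 140(140 − 1)/(2·140) = (140 − 1)/2.
Hence E[X] = Σ_{i=1}^{140} (140 − i)/140 = 139/2 ≈ 69.5000.

E[X] = 139/2 = 69.5000.


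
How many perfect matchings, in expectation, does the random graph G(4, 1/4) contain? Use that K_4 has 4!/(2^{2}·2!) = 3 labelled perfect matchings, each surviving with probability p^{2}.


K_4 has 4!/(2^{2}·2!) = 3 labelled perfect matchings.
For each such perfect matching H, let X_H = 1 if all 2 edges of H are present in G. Then P[X_H = 1] = p^{2} = (1/4)^{2} = 1/16.
Summing the indicators: E[X] = Σ_H E[X_H] = 3 · p^{2} = 3 · 1/16 = 3/16.
Numerically: E[X] ≈ 0.1875.

E[X] = 3 · (1/4)^{2} = 3/16 ≈ 0.1875.


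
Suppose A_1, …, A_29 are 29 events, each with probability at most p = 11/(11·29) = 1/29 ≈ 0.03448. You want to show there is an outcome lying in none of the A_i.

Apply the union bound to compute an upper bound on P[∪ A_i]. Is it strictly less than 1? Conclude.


Union bound: P[∪_{i=1}^{29} A_i] ≤ Σ_i P[A_i] ≤ 29·p = 29·(1/29) = 1.
Numerically: 1 ≈ 1.00000.
Is 1 < 1? NO.
Since the bound 1 is ≥ 1, the union bound is uninformative here; it does NOT by itself certify existence.

29·p = 1 ≈ 1.00000; existence NOT certified by the union bound.


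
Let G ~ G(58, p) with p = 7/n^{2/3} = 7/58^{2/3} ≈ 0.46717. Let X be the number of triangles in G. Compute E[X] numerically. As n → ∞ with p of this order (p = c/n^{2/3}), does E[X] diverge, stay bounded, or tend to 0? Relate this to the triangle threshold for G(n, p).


Number of potential triangles: C(58, 3) = 30856.
Each occurs with probability p³ ≈ (0.46717)³ ≈ 1.0196195e-01.
By linearity: E[X] = C(58, 3)·p³ ≈ 30856 · 1.0196195e-01 ≈ 3146.13793.
Since α = 2/3 < 1, p = c/n^{2/3} ≫ 1/n is above the triangle threshold p ~ 1/n. Asymptotically E[X] ~ (c³/6)·n^{3(1−α)} = (7³/6)·n^{1} → ∞; triangles are abundant w.h.p.

E[X] ≈ 3146.13793; in regime p = Θ(1/n^{2/3}) E[X] diverges (above the triangle threshold p ~ 1/n).


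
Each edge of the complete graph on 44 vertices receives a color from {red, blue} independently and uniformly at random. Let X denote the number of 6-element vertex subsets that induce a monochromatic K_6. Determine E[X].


Let X = Σ_S X_S over the C(44, 6) = 7059052 subsets S of size 6, where X_S = 1 if the K_6 on S is monochromatic.
For a fixed S, the K_6 on S has C(6, 2) = 15 edges. P[all 15 edges red] = (1/2)^15, and likewise for blue, so P[monochromatic] = 2·(1/2)^15 = 2^{1 − 15} = 1/16384.
By linearity: E[X] = C(44, 6) · 2^{1 − 15} = 7059052 · 1/16384 = 1764763/4096.
Numerically: E[X] ≈ 430.85034.

E[X] = C(44,6)·2^(1−C(6,2)) = 1764763/4096 ≈ 430.85034.


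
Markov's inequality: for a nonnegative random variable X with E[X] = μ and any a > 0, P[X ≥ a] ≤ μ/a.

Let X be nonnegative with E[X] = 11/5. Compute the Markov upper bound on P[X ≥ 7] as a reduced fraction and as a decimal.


μ = E[X] = 11/5, a = 7.
Markov: P[X ≥ 7] ≤ μ/a = (11/5)/7 = 11/35.
Numerically: ≈ 0.3143.
(Since a = 7 > μ = 2.2000, the bound 11/35 is < 1 and informative.)

P[X ≥ 7] ≤ 11/35 ≈ 0.3143.


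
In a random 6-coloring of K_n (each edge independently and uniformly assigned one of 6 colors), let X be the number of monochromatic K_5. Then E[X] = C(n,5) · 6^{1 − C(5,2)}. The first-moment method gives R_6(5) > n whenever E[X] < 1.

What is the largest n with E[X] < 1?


We need C(n, 5) · 6^{1 − 10} < 1, i.e. C(n, 5) < 6^{10 − 1} = 10077696.
Check values of n near the boundary:
  n = 64: C(64, 5) = 7624512; 7624512 < 10077696? YES
  n = 65: C(65, 5) = 8259888; 8259888 < 10077696? YES
  n = 66: C(66, 5) = 8936928; 8936928 < 10077696? YES
  n = 67: C(67, 5) = 9657648; 9657648 < 10077696? YES
  n = 68: C(68, 5) = 10424128; 10424128 < 10077696? NO
  n = 69: C(69, 5) = 11238513; 11238513 < 10077696? NO
The largest n with C(n, 5) < 10077696 is n = 67 (where E[X] = 67067/69984 ≈ 0.958319). Hence R_6(5) > 67, i.e. R_6(5) ≥ 68.

Largest n = 67; hence R_6(5) > 67.


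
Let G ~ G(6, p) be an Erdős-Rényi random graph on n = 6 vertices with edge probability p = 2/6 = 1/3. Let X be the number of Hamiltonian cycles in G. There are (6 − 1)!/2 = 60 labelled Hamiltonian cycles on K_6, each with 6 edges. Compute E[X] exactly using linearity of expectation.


K_6 has (6 − 1)!/2 = 60 labelled Hamiltonian cycles.
For each such Hamiltonian cycle H, let X_H = 1 if all 6 edges of H are present in G. Then P[X_H = 1] = p^{6} = (1/3)^{6} = 1/729.
By linearity of expectation: E[X] = Σ_H E[X_H] = 60 · p^{6} = 60 · 1/729 = 20/243.
Numerically: E[X] ≈ 0.0823045.

E[X] = 60 · (1/3)^{6} = 20/243 ≈ 0.0823045.
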